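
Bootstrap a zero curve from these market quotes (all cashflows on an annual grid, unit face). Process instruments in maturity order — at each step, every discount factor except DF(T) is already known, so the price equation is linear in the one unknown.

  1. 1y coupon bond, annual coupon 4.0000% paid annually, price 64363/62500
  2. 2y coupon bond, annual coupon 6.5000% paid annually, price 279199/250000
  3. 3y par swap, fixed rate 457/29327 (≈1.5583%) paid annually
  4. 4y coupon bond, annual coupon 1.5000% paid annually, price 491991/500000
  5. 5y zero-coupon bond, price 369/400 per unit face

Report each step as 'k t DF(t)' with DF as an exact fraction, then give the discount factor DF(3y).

1 1 4951/5000
2 2 4941/5000
3 3 9543/10000
4 4 9261/10000
5 5 369/400
DF(3y) = 9543/10000 ≈ 0.954300

step 1 [1y] bond c/1=1/25: DF=(64363/62500 − 1/25·(0))/(1+1/25) = 4951/5000 ≈ 0.990200
step 2 [2y] bond c/1=13/200: DF=(279199/250000 − 13/200·(0.990200))/(1+13/200) = 4941/5000 ≈ 0.988200
step 3 [3y] swap r/1=457/29327: DF=(1 − 457/29327·(0.990200+0.988200))/(1+457/29327) = 9543/10000 ≈ 0.954300
step 4 [4y] bond c/1=3/200: DF=(491991/500000 − 3/200·(0.990200+0.988200+0.954300))/(1+3/200) = 9261/10000 ≈ 0.926100
step 5 [5y] zero: DF = P = 369/400 ≈ 0.922500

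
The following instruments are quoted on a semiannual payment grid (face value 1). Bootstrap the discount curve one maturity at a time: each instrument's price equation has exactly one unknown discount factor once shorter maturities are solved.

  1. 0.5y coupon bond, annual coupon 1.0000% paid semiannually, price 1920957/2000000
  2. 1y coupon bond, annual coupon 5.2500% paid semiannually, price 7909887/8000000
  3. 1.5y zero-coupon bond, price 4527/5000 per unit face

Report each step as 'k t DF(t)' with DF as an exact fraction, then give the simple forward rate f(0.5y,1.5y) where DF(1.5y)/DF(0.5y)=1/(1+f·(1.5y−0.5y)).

1 1/2 9557/10000
2 1 939/1000
3 3/2 4527/5000
f(0.5y,1.5y) = ((9557/10000)/(4527/5000) − 1)/(1) = 1/18 ≈ 5.5556%

step 1 [0.5y] bond c/2=1/200: DF=(1920957/2000000 − 1/200·(0))/(1+1/200) = 9557/10000 ≈ 0.955700
step 2 [1y] bond c/2=21/800: DF=(7909887/8000000 − 21/800·(0.955700))/(1+21/800) = 939/1000 ≈ 0.939000
step 3 [1.5y] zero: DF = P = 4527/5000 ≈ 0.905400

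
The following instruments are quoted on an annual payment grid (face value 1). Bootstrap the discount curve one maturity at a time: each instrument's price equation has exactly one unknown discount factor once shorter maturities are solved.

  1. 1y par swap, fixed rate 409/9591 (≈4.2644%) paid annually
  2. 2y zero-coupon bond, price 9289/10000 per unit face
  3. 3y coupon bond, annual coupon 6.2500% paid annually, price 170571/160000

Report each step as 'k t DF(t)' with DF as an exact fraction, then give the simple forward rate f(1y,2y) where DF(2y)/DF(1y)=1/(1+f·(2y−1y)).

step 1 [1y] swap r/1=409/9591: DF=(1 − 409/9591·(0))/(1+409/9591) = 9591/10000 ≈ 0.959100
step 2 [2y] zero: DF = P = 9289/10000 ≈ 0.928900
step 3 [3y] bond c/1=1/16: DF=(170571/160000 − 1/16·(0.959100+0.928900))/(1+1/16) = 8923/10000 ≈ 0.892300

1 1 9591/10000
2 2 9289/10000
3 3 8923/10000
f(1y,2y) = ((9591/10000)/(9289/10000) − 1)/(1) = 302/9289 ≈ 3.2512%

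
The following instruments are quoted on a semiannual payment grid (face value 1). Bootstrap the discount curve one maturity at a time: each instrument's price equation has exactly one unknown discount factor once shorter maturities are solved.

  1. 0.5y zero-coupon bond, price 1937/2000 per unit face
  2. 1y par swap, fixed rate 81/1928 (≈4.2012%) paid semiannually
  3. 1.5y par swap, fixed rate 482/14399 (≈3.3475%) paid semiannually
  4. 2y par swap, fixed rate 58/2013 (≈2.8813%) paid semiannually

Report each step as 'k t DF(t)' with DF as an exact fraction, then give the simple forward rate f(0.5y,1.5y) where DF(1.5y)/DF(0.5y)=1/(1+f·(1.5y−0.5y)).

1 1/2 1937/2000
2 1 1919/2000
3 3/2 4759/5000
4 2 9449/10000
f(0.5y,1.5y) = ((1937/2000)/(4759/5000) − 1)/(1) = 167/9518 ≈ 1.7546%

step 1 [0.5y] zero: DF = P = 1937/2000 ≈ 0.968500
step 2 [1y] swap r/2=81/3856: DF=(1 − 81/3856·(0.968500))/(1+81/3856) = 1919/2000 ≈ 0.959500
step 3 [1.5y] swap r/2=241/14399: DF=(1 − 241/14399·(0.968500+0.959500))/(1+241/14399) = 4759/5000 ≈ 0.951800
step 4 [2y] swap r/2=29/2013: DF=(1 − 29/2013·(0.968500+0.959500+0.951800))/(1+29/2013) = 9449/10000 ≈ 0.944900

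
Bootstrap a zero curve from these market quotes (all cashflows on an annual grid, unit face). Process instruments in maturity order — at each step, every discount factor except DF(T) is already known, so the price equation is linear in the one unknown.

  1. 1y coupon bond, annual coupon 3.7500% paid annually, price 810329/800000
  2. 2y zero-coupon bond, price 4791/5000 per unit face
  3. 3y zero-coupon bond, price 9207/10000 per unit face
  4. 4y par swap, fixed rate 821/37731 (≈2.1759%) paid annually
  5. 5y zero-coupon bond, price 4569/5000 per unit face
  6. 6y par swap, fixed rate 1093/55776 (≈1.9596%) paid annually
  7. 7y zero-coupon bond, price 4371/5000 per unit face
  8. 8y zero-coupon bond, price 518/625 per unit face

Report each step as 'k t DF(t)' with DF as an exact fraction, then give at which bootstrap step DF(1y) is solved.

step 1 [1y] bond c/1=3/80: DF=(810329/800000 − 3/80·(0))/(1+3/80) = 9763/10000 ≈ 0.976300
step 2 [2y] zero: DF = P = 4791/5000 ≈ 0.958200
step 3 [3y] zero: DF = P = 9207/10000 ≈ 0.920700
step 4 [4y] swap r/1=821/37731: DF=(1 − 821/37731·(0.976300+0.958200+0.920700))/(1+821/37731) = 9179/10000 ≈ 0.917900
step 5 [5y] zero: DF = P = 4569/5000 ≈ 0.913800
step 6 [6y] swap r/1=1093/55776: DF=(1 − 1093/55776·(0.976300+0.958200+0.920700+0.917900+0.913800))/(1+1093/55776) = 8907/10000 ≈ 0.890700
step 7 [7y] zero: DF = P = 4371/5000 ≈ 0.874200
step 8 [8y] zero: DF = P = 518/625 ≈ 0.828800

1 1 9763/10000
2 2 4791/5000
3 3 9207/10000
4 4 9179/10000
5 5 4569/5000
6 6 8907/10000
7 7 4371/5000
8 8 518/625
DF(1y) is solved at step 1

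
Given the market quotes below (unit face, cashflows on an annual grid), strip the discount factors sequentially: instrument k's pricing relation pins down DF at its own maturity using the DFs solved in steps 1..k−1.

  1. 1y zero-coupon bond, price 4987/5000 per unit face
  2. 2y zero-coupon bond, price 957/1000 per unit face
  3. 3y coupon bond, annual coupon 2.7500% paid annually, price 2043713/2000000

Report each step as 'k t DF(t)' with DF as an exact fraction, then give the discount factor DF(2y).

1 1 4987/5000
2 2 957/1000
3 3 4711/5000
DF(2y) = 957/1000 ≈ 0.957000

step 1 [1y] zero: DF = P = 4987/5000 ≈ 0.997400
step 2 [2y] zero: DF = P = 957/1000 ≈ 0.957000
step 3 [3y] bond c/1=11/400: DF=(2043713/2000000 − 11/400·(0.997400+0.957000))/(1+11/400) = 4711/5000 ≈ 0.942200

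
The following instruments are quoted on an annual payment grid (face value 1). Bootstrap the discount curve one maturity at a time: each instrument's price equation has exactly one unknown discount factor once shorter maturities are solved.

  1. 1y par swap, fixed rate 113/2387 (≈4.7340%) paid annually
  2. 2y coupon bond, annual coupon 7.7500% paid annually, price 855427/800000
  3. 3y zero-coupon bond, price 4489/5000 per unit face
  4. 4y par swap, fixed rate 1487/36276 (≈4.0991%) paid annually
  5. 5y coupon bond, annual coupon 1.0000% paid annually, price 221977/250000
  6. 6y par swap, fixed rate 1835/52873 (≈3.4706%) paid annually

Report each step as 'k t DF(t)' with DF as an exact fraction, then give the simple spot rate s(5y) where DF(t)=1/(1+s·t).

1 1 2387/2500
2 2 9237/10000
3 3 4489/5000
4 4 8513/10000
5 5 527/625
6 6 1633/2000
s(5y) = (1/(527/625) − 1)/(5) = 98/2635 ≈ 3.7192%

step 1 [1y] swap r/1=113/2387: DF=(1 − 113/2387·(0))/(1+113/2387) = 2387/2500 ≈ 0.954800
step 2 [2y] bond c/1=31/400: DF=(855427/800000 − 31/400·(0.954800))/(1+31/400) = 9237/10000 ≈ 0.923700
step 3 [3y] zero: DF = P = 4489/5000 ≈ 0.897800
step 4 [4y] swap r/1=1487/36276: DF=(1 − 1487/36276·(0.954800+0.923700+0.897800))/(1+1487/36276) = 8513/10000 ≈ 0.851300
step 5 [5y] bond c/1=1/100: DF=(221977/250000 − 1/100·(0.954800+0.923700+0.897800+0.851300))/(1+1/100) = 527/625 ≈ 0.843200
step 6 [6y] swap r/1=1835/52873: DF=(1 − 1835/52873·(0.954800+0.923700+0.897800+0.851300+0.843200))/(1+1835/52873) = 1633/2000 ≈ 0.816500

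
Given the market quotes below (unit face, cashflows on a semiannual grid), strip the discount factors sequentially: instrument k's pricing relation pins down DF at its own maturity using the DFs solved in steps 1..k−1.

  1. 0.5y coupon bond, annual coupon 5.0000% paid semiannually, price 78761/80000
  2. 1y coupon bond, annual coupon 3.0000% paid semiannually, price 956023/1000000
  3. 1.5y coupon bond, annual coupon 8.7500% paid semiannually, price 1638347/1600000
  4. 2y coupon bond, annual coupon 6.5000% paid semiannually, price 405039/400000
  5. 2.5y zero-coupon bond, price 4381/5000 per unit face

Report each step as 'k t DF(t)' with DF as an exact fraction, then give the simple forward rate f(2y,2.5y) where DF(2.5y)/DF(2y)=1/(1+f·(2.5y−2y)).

1 1/2 1921/2000
2 1 9277/10000
3 3/2 9019/10000
4 2 8929/10000
5 5/2 4381/5000
f(2y,2.5y) = ((8929/10000)/(4381/5000) − 1)/(1/2) = 167/4381 ≈ 3.8119%

step 1 [0.5y] bond c/2=1/40: DF=(78761/80000 − 1/40·(0))/(1+1/40) = 1921/2000 ≈ 0.960500
step 2 [1y] bond c/2=3/200: DF=(956023/1000000 − 3/200·(0.960500))/(1+3/200) = 9277/10000 ≈ 0.927700
step 3 [1.5y] bond c/2=7/160: DF=(1638347/1600000 − 7/160·(0.960500+0.927700))/(1+7/160) = 9019/10000 ≈ 0.901900
step 4 [2y] bond c/2=13/400: DF=(405039/400000 − 13/400·(0.960500+0.927700+0.901900))/(1+13/400) = 8929/10000 ≈ 0.892900
step 5 [2.5y] zero: DF = P = 4381/5000 ≈ 0.876200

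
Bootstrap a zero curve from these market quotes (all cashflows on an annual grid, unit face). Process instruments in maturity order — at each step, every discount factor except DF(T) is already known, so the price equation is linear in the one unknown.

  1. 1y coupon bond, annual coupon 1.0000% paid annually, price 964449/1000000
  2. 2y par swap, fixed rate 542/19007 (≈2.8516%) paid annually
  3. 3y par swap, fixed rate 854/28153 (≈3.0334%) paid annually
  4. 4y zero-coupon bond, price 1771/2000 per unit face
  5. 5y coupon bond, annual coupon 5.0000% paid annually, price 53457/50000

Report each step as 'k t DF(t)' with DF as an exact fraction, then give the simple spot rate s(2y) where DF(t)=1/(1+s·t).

step 1 [1y] bond c/1=1/100: DF=(964449/1000000 − 1/100·(0))/(1+1/100) = 9549/10000 ≈ 0.954900
step 2 [2y] swap r/1=542/19007: DF=(1 − 542/19007·(0.954900))/(1+542/19007) = 4729/5000 ≈ 0.945800
step 3 [3y] swap r/1=854/28153: DF=(1 − 854/28153·(0.954900+0.945800))/(1+854/28153) = 4573/5000 ≈ 0.914600
step 4 [4y] zero: DF = P = 1771/2000 ≈ 0.885500
step 5 [5y] bond c/1=1/20: DF=(53457/50000 − 1/20·(0.954900+0.945800+0.914600+0.885500))/(1+1/20) = 421/500 ≈ 0.842000

1 1 9549/10000
2 2 4729/5000
3 3 4573/5000
4 4 1771/2000
5 5 421/500
s(2y) = (1/(4729/5000) − 1)/(2) = 271/9458 ≈ 2.8653%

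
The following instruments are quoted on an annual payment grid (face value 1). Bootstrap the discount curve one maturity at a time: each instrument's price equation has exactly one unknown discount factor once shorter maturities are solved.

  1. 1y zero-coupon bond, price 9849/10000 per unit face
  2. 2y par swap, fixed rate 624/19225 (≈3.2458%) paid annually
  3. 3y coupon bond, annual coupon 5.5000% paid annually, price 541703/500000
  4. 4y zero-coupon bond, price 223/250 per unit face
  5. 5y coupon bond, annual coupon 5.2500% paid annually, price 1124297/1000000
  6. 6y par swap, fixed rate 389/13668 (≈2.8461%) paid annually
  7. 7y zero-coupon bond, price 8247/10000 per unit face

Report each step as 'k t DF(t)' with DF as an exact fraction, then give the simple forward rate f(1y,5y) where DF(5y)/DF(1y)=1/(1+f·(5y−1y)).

1 1 9849/10000
2 2 586/625
3 3 9267/10000
4 4 223/250
5 5 551/625
6 6 2111/2500
7 7 8247/10000
f(1y,5y) = ((9849/10000)/(551/625) − 1)/(4) = 1033/35264 ≈ 2.9293%

step 1 [1y] zero: DF = P = 9849/10000 ≈ 0.984900
step 2 [2y] swap r/1=624/19225: DF=(1 − 624/19225·(0.984900))/(1+624/19225) = 586/625 ≈ 0.937600
step 3 [3y] bond c/1=11/200: DF=(541703/500000 − 11/200·(0.984900+0.937600))/(1+11/200) = 9267/10000 ≈ 0.926700
step 4 [4y] zero: DF = P = 223/250 ≈ 0.892000
step 5 [5y] bond c/1=21/400: DF=(1124297/1000000 − 21/400·(0.984900+0.937600+0.926700+0.892000))/(1+21/400) = 551/625 ≈ 0.881600
step 6 [6y] swap r/1=389/13668: DF=(1 − 389/13668·(0.984900+0.937600+0.926700+0.892000+0.881600))/(1+389/13668) = 2111/2500 ≈ 0.844400
step 7 [7y] zero: DF = P = 8247/10000 ≈ 0.824700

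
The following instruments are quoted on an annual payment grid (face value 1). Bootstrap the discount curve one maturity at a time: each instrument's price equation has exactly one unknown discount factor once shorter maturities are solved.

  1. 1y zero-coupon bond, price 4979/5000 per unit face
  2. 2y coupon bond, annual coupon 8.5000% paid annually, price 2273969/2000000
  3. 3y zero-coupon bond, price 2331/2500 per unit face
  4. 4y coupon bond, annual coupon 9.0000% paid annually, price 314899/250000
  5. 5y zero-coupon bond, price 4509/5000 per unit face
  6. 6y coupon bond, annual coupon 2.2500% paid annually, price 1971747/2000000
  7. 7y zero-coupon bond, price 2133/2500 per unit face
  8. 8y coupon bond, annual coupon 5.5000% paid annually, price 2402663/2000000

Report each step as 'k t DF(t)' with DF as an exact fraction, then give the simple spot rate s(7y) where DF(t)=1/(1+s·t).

1 1 4979/5000
2 2 9699/10000
3 3 2331/2500
4 4 9163/10000
5 5 4509/5000
6 6 2151/2500
7 7 2133/2500
8 8 1607/2000
s(7y) = (1/(2133/2500) − 1)/(7) = 367/14931 ≈ 2.4580%

step 1 [1y] zero: DF = P = 4979/5000 ≈ 0.995800
step 2 [2y] bond c/1=17/200: DF=(2273969/2000000 − 17/200·(0.995800))/(1+17/200) = 9699/10000 ≈ 0.969900
step 3 [3y] zero: DF = P = 2331/2500 ≈ 0.932400
step 4 [4y] bond c/1=9/100: DF=(314899/250000 − 9/100·(0.995800+0.969900+0.932400))/(1+9/100) = 9163/10000 ≈ 0.916300
step 5 [5y] zero: DF = P = 4509/5000 ≈ 0.901800
step 6 [6y] bond c/1=9/400: DF=(1971747/2000000 − 9/400·(0.995800+0.969900+0.932400+0.916300+0.901800))/(1+9/400) = 2151/2500 ≈ 0.860400
step 7 [7y] zero: DF = P = 2133/2500 ≈ 0.853200
step 8 [8y] bond c/1=11/200: DF=(2402663/2000000 − 11/200·(0.995800+0.969900+0.932400+0.916300+0.901800+0.860400+0.853200))/(1+11/200) = 1607/2000 ≈ 0.803500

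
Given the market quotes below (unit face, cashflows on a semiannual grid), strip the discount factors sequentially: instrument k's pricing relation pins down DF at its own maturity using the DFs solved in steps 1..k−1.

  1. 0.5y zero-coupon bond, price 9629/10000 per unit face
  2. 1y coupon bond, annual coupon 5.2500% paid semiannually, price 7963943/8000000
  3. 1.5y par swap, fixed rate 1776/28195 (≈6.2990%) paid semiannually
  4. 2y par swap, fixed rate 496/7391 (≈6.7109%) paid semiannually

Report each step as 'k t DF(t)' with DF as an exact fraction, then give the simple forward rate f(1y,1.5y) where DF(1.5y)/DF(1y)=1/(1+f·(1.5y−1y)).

step 1 [0.5y] zero: DF = P = 9629/10000 ≈ 0.962900
step 2 [1y] bond c/2=21/800: DF=(7963943/8000000 − 21/800·(0.962900))/(1+21/800) = 4727/5000 ≈ 0.945400
step 3 [1.5y] swap r/2=888/28195: DF=(1 − 888/28195·(0.962900+0.945400))/(1+888/28195) = 1139/1250 ≈ 0.911200
step 4 [2y] swap r/2=248/7391: DF=(1 − 248/7391·(0.962900+0.945400+0.911200))/(1+248/7391) = 219/250 ≈ 0.876000

1 1/2 9629/10000
2 1 4727/5000
3 3/2 1139/1250
4 2 219/250
f(1y,1.5y) = ((4727/5000)/(1139/1250) − 1)/(1/2) = 171/2278 ≈ 7.5066%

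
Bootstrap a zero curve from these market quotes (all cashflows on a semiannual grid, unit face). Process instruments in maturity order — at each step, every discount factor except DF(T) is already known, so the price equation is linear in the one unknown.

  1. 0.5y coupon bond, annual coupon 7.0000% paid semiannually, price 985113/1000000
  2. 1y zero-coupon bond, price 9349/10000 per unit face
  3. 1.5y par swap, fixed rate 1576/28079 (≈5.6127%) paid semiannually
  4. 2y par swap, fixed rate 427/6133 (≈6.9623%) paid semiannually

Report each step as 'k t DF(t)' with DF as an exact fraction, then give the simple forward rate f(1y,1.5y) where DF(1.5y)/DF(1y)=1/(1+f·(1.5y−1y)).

step 1 [0.5y] bond c/2=7/200: DF=(985113/1000000 − 7/200·(0))/(1+7/200) = 4759/5000 ≈ 0.951800
step 2 [1y] zero: DF = P = 9349/10000 ≈ 0.934900
step 3 [1.5y] swap r/2=788/28079: DF=(1 − 788/28079·(0.951800+0.934900))/(1+788/28079) = 2303/2500 ≈ 0.921200
step 4 [2y] swap r/2=427/12266: DF=(1 − 427/12266·(0.951800+0.934900+0.921200))/(1+427/12266) = 8719/10000 ≈ 0.871900

1 1/2 4759/5000
2 1 9349/10000
3 3/2 2303/2500
4 2 8719/10000
f(1y,1.5y) = ((9349/10000)/(2303/2500) − 1)/(1/2) = 137/4606 ≈ 2.9744%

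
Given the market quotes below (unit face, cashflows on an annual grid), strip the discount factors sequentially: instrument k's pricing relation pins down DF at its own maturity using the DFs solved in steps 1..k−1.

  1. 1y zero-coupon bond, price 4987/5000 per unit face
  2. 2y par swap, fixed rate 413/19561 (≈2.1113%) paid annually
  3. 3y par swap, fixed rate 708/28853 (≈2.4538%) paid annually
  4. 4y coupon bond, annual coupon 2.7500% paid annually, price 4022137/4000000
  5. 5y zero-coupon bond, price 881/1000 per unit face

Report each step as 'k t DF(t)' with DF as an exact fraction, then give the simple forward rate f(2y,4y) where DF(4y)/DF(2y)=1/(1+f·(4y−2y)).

1 1 4987/5000
2 2 9587/10000
3 3 2323/2500
4 4 4507/5000
5 5 881/1000
f(2y,4y) = ((9587/10000)/(4507/5000) − 1)/(2) = 573/18028 ≈ 3.1784%

step 1 [1y] zero: DF = P = 4987/5000 ≈ 0.997400
step 2 [2y] swap r/1=413/19561: DF=(1 − 413/19561·(0.997400))/(1+413/19561) = 9587/10000 ≈ 0.958700
step 3 [3y] swap r/1=708/28853: DF=(1 − 708/28853·(0.997400+0.958700))/(1+708/28853) = 2323/2500 ≈ 0.929200
step 4 [4y] bond c/1=11/400: DF=(4022137/4000000 − 11/400·(0.997400+0.958700+0.929200))/(1+11/400) = 4507/5000 ≈ 0.901400
step 5 [5y] zero: DF = P = 881/1000 ≈ 0.881000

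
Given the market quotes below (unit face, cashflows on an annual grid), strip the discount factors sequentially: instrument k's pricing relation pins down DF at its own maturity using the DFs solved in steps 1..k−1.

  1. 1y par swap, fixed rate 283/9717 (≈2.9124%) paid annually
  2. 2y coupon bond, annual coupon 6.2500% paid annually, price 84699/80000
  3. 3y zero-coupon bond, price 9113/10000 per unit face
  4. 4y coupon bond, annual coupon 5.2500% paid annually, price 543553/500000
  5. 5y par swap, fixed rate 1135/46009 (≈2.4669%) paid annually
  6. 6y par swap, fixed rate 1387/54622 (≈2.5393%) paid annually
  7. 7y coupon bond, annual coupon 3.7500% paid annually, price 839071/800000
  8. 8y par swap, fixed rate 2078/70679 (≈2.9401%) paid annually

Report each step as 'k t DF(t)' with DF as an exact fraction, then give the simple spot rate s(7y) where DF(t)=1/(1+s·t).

1 1 9717/10000
2 2 9393/10000
3 3 9113/10000
4 4 8921/10000
5 5 1773/2000
6 6 8613/10000
7 7 1627/2000
8 8 3961/5000
s(7y) = (1/(1627/2000) − 1)/(7) = 373/11389 ≈ 3.2751%

step 1 [1y] swap r/1=283/9717: DF=(1 − 283/9717·(0))/(1+283/9717) = 9717/10000 ≈ 0.971700
step 2 [2y] bond c/1=1/16: DF=(84699/80000 − 1/16·(0.971700))/(1+1/16) = 9393/10000 ≈ 0.939300
step 3 [3y] zero: DF = P = 9113/10000 ≈ 0.911300
step 4 [4y] bond c/1=21/400: DF=(543553/500000 − 21/400·(0.971700+0.939300+0.911300))/(1+21/400) = 8921/10000 ≈ 0.892100
step 5 [5y] swap r/1=1135/46009: DF=(1 − 1135/46009·(0.971700+0.939300+0.911300+0.892100))/(1+1135/46009) = 1773/2000 ≈ 0.886500
step 6 [6y] swap r/1=1387/54622: DF=(1 − 1387/54622·(0.971700+0.939300+0.911300+0.892100+0.886500))/(1+1387/54622) = 8613/10000 ≈ 0.861300
step 7 [7y] bond c/1=3/80: DF=(839071/800000 − 3/80·(0.971700+0.939300+0.911300+0.892100+0.886500+0.861300))/(1+3/80) = 1627/2000 ≈ 0.813500
step 8 [8y] swap r/1=2078/70679: DF=(1 − 2078/70679·(0.971700+0.939300+0.911300+0.892100+0.886500+0.861300+0.813500))/(1+2078/70679) = 3961/5000 ≈ 0.792200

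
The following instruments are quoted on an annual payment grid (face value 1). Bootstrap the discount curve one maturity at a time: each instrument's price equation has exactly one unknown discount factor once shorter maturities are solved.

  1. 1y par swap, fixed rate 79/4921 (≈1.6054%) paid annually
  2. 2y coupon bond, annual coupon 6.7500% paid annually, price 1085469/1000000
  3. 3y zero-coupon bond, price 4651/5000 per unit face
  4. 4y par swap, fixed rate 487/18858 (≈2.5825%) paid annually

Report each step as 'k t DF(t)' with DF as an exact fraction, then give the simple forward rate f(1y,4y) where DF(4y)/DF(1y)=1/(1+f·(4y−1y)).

step 1 [1y] swap r/1=79/4921: DF=(1 − 79/4921·(0))/(1+79/4921) = 4921/5000 ≈ 0.984200
step 2 [2y] bond c/1=27/400: DF=(1085469/1000000 − 27/400·(0.984200))/(1+27/400) = 4773/5000 ≈ 0.954600
step 3 [3y] zero: DF = P = 4651/5000 ≈ 0.930200
step 4 [4y] swap r/1=487/18858: DF=(1 − 487/18858·(0.984200+0.954600+0.930200))/(1+487/18858) = 4513/5000 ≈ 0.902600

1 1 4921/5000
2 2 4773/5000
3 3 4651/5000
4 4 4513/5000
f(1y,4y) = ((4921/5000)/(4513/5000) − 1)/(3) = 136/4513 ≈ 3.0135%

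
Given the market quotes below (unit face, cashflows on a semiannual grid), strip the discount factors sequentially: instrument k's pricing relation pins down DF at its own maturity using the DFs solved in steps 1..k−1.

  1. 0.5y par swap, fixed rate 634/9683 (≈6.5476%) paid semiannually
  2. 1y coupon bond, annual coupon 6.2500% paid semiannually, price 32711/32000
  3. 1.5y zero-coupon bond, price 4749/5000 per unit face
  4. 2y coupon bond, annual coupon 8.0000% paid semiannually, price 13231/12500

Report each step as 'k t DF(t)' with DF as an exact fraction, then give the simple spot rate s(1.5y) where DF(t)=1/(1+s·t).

1 1/2 9683/10000
2 1 9619/10000
3 3/2 4749/5000
4 2 907/1000
s(1.5y) = (1/(4749/5000) − 1)/(3/2) = 502/14247 ≈ 3.5235%

step 1 [0.5y] swap r/2=317/9683: DF=(1 − 317/9683·(0))/(1+317/9683) = 9683/10000 ≈ 0.968300
step 2 [1y] bond c/2=1/32: DF=(32711/32000 − 1/32·(0.968300))/(1+1/32) = 9619/10000 ≈ 0.961900
step 3 [1.5y] zero: DF = P = 4749/5000 ≈ 0.949800
step 4 [2y] bond c/2=1/25: DF=(13231/12500 − 1/25·(0.968300+0.961900+0.949800))/(1+1/25) = 907/1000 ≈ 0.907000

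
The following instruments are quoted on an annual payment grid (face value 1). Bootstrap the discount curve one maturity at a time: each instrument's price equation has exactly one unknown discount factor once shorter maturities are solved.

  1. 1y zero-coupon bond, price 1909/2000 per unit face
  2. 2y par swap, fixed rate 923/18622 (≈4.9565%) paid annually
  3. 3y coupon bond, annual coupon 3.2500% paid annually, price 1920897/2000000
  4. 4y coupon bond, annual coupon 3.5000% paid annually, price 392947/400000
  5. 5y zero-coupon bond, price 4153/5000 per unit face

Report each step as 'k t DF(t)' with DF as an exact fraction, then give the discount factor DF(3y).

1 1 1909/2000
2 2 9077/10000
3 3 2179/2500
4 4 8567/10000
5 5 4153/5000
DF(3y) = 2179/2500 ≈ 0.871600

step 1 [1y] zero: DF = P = 1909/2000 ≈ 0.954500
step 2 [2y] swap r/1=923/18622: DF=(1 − 923/18622·(0.954500))/(1+923/18622) = 9077/10000 ≈ 0.907700
step 3 [3y] bond c/1=13/400: DF=(1920897/2000000 − 13/400·(0.954500+0.907700))/(1+13/400) = 2179/2500 ≈ 0.871600
step 4 [4y] bond c/1=7/200: DF=(392947/400000 − 7/200·(0.954500+0.907700+0.871600))/(1+7/200) = 8567/10000 ≈ 0.856700
step 5 [5y] zero: DF = P = 4153/5000 ≈ 0.830600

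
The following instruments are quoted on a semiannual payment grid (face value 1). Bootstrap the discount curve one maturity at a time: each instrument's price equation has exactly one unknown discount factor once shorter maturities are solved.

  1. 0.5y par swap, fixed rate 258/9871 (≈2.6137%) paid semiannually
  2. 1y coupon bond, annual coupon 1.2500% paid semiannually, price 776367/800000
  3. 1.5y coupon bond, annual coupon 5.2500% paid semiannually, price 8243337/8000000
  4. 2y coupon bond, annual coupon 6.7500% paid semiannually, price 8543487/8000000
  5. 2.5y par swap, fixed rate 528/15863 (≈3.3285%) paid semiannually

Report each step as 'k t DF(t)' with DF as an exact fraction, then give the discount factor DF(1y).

step 1 [0.5y] swap r/2=129/9871: DF=(1 − 129/9871·(0))/(1+129/9871) = 9871/10000 ≈ 0.987100
step 2 [1y] bond c/2=1/160: DF=(776367/800000 − 1/160·(0.987100))/(1+1/160) = 9583/10000 ≈ 0.958300
step 3 [1.5y] bond c/2=21/800: DF=(8243337/8000000 − 21/800·(0.987100+0.958300))/(1+21/800) = 9543/10000 ≈ 0.954300
step 4 [2y] bond c/2=27/800: DF=(8543487/8000000 − 27/800·(0.987100+0.958300+0.954300))/(1+27/800) = 1173/1250 ≈ 0.938400
step 5 [2.5y] swap r/2=264/15863: DF=(1 − 264/15863·(0.987100+0.958300+0.954300+0.938400))/(1+264/15863) = 1151/1250 ≈ 0.920800

1 1/2 9871/10000
2 1 9583/10000
3 3/2 9543/10000
4 2 1173/1250
5 5/2 1151/1250
DF(1y) = 9583/10000 ≈ 0.958300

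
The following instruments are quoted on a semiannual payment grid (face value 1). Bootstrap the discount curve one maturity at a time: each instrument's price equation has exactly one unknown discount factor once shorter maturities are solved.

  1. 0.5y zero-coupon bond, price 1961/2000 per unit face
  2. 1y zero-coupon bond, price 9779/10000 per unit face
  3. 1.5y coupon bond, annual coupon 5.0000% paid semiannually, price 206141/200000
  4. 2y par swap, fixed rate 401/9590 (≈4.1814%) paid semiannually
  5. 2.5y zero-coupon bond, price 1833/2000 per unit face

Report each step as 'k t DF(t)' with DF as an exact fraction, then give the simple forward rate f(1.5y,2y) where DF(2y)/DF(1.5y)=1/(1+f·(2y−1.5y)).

1 1/2 1961/2000
2 1 9779/10000
3 3/2 4789/5000
4 2 4599/5000
5 5/2 1833/2000
f(1.5y,2y) = ((4789/5000)/(4599/5000) − 1)/(1/2) = 380/4599 ≈ 8.2627%

step 1 [0.5y] zero: DF = P = 1961/2000 ≈ 0.980500
step 2 [1y] zero: DF = P = 9779/10000 ≈ 0.977900
step 3 [1.5y] bond c/2=1/40: DF=(206141/200000 − 1/40·(0.980500+0.977900))/(1+1/40) = 4789/5000 ≈ 0.957800
step 4 [2y] swap r/2=401/19180: DF=(1 − 401/19180·(0.980500+0.977900+0.957800))/(1+401/19180) = 4599/5000 ≈ 0.919800
step 5 [2.5y] zero: DF = P = 1833/2000 ≈ 0.916500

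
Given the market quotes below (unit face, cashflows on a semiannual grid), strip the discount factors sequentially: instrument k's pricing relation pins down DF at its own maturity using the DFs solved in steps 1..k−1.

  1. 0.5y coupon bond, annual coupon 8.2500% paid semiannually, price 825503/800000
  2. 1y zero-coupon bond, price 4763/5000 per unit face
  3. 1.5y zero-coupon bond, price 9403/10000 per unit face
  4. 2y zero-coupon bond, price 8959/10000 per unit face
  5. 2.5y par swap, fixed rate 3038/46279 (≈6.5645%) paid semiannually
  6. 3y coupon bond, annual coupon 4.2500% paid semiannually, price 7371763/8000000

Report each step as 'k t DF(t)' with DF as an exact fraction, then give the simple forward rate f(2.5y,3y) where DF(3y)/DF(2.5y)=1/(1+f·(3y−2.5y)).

1 1/2 991/1000
2 1 4763/5000
3 3/2 9403/10000
4 2 8959/10000
5 5/2 8481/10000
6 3 403/500
f(2.5y,3y) = ((8481/10000)/(403/500) − 1)/(1/2) = 421/4030 ≈ 10.4467%

step 1 [0.5y] bond c/2=33/800: DF=(825503/800000 − 33/800·(0))/(1+33/800) = 991/1000 ≈ 0.991000
step 2 [1y] zero: DF = P = 4763/5000 ≈ 0.952600
step 3 [1.5y] zero: DF = P = 9403/10000 ≈ 0.940300
step 4 [2y] zero: DF = P = 8959/10000 ≈ 0.895900
step 5 [2.5y] swap r/2=1519/46279: DF=(1 − 1519/46279·(0.991000+0.952600+0.940300+0.895900))/(1+1519/46279) = 8481/10000 ≈ 0.848100
step 6 [3y] bond c/2=17/800: DF=(7371763/8000000 − 17/800·(0.991000+0.952600+0.940300+0.895900+0.848100))/(1+17/800) = 403/500 ≈ 0.806000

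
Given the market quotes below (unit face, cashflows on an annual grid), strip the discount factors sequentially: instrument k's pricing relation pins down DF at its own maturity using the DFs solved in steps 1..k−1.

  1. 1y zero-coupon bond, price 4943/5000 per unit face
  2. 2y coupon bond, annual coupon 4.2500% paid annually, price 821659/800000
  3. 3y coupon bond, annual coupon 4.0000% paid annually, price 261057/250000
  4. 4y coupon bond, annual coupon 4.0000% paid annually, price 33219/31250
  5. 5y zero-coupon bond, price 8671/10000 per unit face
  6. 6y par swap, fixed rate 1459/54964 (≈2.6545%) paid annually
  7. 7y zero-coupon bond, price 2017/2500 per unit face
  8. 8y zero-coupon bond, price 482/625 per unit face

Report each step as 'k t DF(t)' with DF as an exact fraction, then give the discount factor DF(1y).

1 1 4943/5000
2 2 9449/10000
3 3 9297/10000
4 4 114/125
5 5 8671/10000
6 6 8541/10000
7 7 2017/2500
8 8 482/625
DF(1y) = 4943/5000 ≈ 0.988600

step 1 [1y] zero: DF = P = 4943/5000 ≈ 0.988600
step 2 [2y] bond c/1=17/400: DF=(821659/800000 − 17/400·(0.988600))/(1+17/400) = 9449/10000 ≈ 0.944900
step 3 [3y] bond c/1=1/25: DF=(261057/250000 − 1/25·(0.988600+0.944900))/(1+1/25) = 9297/10000 ≈ 0.929700
step 4 [4y] bond c/1=1/25: DF=(33219/31250 − 1/25·(0.988600+0.944900+0.929700))/(1+1/25) = 114/125 ≈ 0.912000
step 5 [5y] zero: DF = P = 8671/10000 ≈ 0.867100
step 6 [6y] swap r/1=1459/54964: DF=(1 − 1459/54964·(0.988600+0.944900+0.929700+0.912000+0.867100))/(1+1459/54964) = 8541/10000 ≈ 0.854100
step 7 [7y] zero: DF = P = 2017/2500 ≈ 0.806800
step 8 [8y] zero: DF = P = 482/625 ≈ 0.771200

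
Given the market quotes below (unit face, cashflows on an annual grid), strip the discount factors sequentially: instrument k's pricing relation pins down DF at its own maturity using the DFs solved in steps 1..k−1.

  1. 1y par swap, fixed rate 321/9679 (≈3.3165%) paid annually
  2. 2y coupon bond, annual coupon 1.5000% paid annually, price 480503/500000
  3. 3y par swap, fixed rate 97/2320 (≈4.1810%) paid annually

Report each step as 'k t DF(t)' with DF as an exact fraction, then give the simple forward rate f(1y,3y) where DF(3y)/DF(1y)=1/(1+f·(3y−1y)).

1 1 9679/10000
2 2 373/400
3 3 2209/2500
f(1y,3y) = ((9679/10000)/(2209/2500) − 1)/(2) = 843/17672 ≈ 4.7703%

step 1 [1y] swap r/1=321/9679: DF=(1 − 321/9679·(0))/(1+321/9679) = 9679/10000 ≈ 0.967900
step 2 [2y] bond c/1=3/200: DF=(480503/500000 − 3/200·(0.967900))/(1+3/200) = 373/400 ≈ 0.932500
step 3 [3y] swap r/1=97/2320: DF=(1 − 97/2320·(0.967900+0.932500))/(1+97/2320) = 2209/2500 ≈ 0.883600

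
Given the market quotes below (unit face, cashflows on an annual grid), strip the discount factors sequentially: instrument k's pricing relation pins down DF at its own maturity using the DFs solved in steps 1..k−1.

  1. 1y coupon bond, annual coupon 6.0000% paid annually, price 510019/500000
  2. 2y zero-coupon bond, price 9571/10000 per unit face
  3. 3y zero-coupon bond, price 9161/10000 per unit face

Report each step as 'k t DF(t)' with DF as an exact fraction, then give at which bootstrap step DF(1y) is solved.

step 1 [1y] bond c/1=3/50: DF=(510019/500000 − 3/50·(0))/(1+3/50) = 9623/10000 ≈ 0.962300
step 2 [2y] zero: DF = P = 9571/10000 ≈ 0.957100
step 3 [3y] zero: DF = P = 9161/10000 ≈ 0.916100

1 1 9623/10000
2 2 9571/10000
3 3 9161/10000
DF(1y) is solved at step 1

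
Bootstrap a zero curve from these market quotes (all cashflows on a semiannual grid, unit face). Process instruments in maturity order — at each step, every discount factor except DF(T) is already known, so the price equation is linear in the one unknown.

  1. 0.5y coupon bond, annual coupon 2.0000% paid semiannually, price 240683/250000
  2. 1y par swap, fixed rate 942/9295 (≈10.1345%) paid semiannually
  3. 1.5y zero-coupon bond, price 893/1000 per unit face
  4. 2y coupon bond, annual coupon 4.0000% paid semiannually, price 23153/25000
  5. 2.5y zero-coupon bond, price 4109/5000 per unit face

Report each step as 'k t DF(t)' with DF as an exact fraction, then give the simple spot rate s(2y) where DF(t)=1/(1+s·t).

1 1/2 2383/2500
2 1 4529/5000
3 3/2 893/1000
4 2 427/500
5 5/2 4109/5000
s(2y) = (1/(427/500) − 1)/(2) = 73/854 ≈ 8.5480%

step 1 [0.5y] bond c/2=1/100: DF=(240683/250000 − 1/100·(0))/(1+1/100) = 2383/2500 ≈ 0.953200
step 2 [1y] swap r/2=471/9295: DF=(1 − 471/9295·(0.953200))/(1+471/9295) = 4529/5000 ≈ 0.905800
step 3 [1.5y] zero: DF = P = 893/1000 ≈ 0.893000
step 4 [2y] bond c/2=1/50: DF=(23153/25000 − 1/50·(0.953200+0.905800+0.893000))/(1+1/50) = 427/500 ≈ 0.854000
step 5 [2.5y] zero: DF = P = 4109/5000 ≈ 0.821800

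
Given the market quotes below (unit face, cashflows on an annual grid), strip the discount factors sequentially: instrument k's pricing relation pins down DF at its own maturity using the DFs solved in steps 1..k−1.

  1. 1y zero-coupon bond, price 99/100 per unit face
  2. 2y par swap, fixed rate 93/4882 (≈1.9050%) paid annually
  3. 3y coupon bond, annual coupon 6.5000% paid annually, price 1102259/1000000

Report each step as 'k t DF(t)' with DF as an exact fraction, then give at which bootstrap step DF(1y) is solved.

1 1 99/100
2 2 2407/2500
3 3 4579/5000
DF(1y) is solved at step 1

step 1 [1y] zero: DF = P = 99/100 ≈ 0.990000
step 2 [2y] swap r/1=93/4882: DF=(1 − 93/4882·(0.990000))/(1+93/4882) = 2407/2500 ≈ 0.962800
step 3 [3y] bond c/1=13/200: DF=(1102259/1000000 − 13/200·(0.990000+0.962800))/(1+13/200) = 4579/5000 ≈ 0.915800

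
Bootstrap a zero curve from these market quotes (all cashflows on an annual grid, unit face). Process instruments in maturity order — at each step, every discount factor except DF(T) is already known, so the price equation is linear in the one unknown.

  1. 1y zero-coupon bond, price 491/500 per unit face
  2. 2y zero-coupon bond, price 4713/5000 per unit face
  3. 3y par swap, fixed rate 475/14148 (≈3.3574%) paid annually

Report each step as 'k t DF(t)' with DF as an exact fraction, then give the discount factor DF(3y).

1 1 491/500
2 2 4713/5000
3 3 181/200
DF(3y) = 181/200 ≈ 0.905000

step 1 [1y] zero: DF = P = 491/500 ≈ 0.982000
step 2 [2y] zero: DF = P = 4713/5000 ≈ 0.942600
step 3 [3y] swap r/1=475/14148: DF=(1 − 475/14148·(0.982000+0.942600))/(1+475/14148) = 181/200 ≈ 0.905000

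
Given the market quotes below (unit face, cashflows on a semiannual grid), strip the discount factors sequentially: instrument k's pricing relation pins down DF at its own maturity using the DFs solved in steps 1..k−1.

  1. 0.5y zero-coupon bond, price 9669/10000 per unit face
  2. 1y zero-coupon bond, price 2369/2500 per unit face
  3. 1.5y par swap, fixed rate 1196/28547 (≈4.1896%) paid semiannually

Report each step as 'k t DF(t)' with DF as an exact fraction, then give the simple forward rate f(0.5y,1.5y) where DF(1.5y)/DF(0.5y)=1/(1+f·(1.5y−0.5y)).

1 1/2 9669/10000
2 1 2369/2500
3 3/2 4701/5000
f(0.5y,1.5y) = ((9669/10000)/(4701/5000) − 1)/(1) = 89/3134 ≈ 2.8398%

step 1 [0.5y] zero: DF = P = 9669/10000 ≈ 0.966900
step 2 [1y] zero: DF = P = 2369/2500 ≈ 0.947600
step 3 [1.5y] swap r/2=598/28547: DF=(1 − 598/28547·(0.966900+0.947600))/(1+598/28547) = 4701/5000 ≈ 0.940200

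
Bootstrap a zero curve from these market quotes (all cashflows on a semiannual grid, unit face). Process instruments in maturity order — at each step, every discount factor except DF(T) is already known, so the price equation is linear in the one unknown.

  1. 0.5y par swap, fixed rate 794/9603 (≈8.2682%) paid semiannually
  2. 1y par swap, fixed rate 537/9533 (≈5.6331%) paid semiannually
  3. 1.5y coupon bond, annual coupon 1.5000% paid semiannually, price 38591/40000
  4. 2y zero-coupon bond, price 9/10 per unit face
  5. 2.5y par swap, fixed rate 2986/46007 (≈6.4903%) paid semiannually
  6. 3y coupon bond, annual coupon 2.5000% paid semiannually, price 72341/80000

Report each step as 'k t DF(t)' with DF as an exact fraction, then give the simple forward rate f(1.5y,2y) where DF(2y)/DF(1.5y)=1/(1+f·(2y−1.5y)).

step 1 [0.5y] swap r/2=397/9603: DF=(1 − 397/9603·(0))/(1+397/9603) = 9603/10000 ≈ 0.960300
step 2 [1y] swap r/2=537/19066: DF=(1 − 537/19066·(0.960300))/(1+537/19066) = 9463/10000 ≈ 0.946300
step 3 [1.5y] bond c/2=3/400: DF=(38591/40000 − 3/400·(0.960300+0.946300))/(1+3/400) = 4717/5000 ≈ 0.943400
step 4 [2y] zero: DF = P = 9/10 ≈ 0.900000
step 5 [2.5y] swap r/2=1493/46007: DF=(1 − 1493/46007·(0.960300+0.946300+0.943400+0.900000))/(1+1493/46007) = 8507/10000 ≈ 0.850700
step 6 [3y] bond c/2=1/80: DF=(72341/80000 − 1/80·(0.960300+0.946300+0.943400+0.900000+0.850700))/(1+1/80) = 8363/10000 ≈ 0.836300

1 1/2 9603/10000
2 1 9463/10000
3 3/2 4717/5000
4 2 9/10
5 5/2 8507/10000
6 3 8363/10000
f(1.5y,2y) = ((4717/5000)/(9/10) − 1)/(1/2) = 217/2250 ≈ 9.6444%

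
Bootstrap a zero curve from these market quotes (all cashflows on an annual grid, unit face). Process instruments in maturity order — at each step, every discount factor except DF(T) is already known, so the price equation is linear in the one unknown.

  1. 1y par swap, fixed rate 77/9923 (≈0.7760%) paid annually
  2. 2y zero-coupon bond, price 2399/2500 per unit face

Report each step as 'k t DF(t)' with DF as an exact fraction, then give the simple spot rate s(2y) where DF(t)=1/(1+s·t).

1 1 9923/10000
2 2 2399/2500
s(2y) = (1/(2399/2500) − 1)/(2) = 101/4798 ≈ 2.1050%

step 1 [1y] swap r/1=77/9923: DF=(1 − 77/9923·(0))/(1+77/9923) = 9923/10000 ≈ 0.992300
step 2 [2y] zero: DF = P = 2399/2500 ≈ 0.959600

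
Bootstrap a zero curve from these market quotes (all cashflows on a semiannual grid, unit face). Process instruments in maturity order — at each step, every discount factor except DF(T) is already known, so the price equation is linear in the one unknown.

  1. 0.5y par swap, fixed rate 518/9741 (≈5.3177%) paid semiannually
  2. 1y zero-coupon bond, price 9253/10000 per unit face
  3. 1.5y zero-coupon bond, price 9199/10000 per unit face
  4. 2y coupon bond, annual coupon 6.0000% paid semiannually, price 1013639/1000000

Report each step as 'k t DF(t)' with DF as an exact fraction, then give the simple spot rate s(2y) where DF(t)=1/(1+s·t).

step 1 [0.5y] swap r/2=259/9741: DF=(1 − 259/9741·(0))/(1+259/9741) = 9741/10000 ≈ 0.974100
step 2 [1y] zero: DF = P = 9253/10000 ≈ 0.925300
step 3 [1.5y] zero: DF = P = 9199/10000 ≈ 0.919900
step 4 [2y] bond c/2=3/100: DF=(1013639/1000000 − 3/100·(0.974100+0.925300+0.919900))/(1+3/100) = 451/500 ≈ 0.902000

1 1/2 9741/10000
2 1 9253/10000
3 3/2 9199/10000
4 2 451/500
s(2y) = (1/(451/500) − 1)/(2) = 49/902 ≈ 5.4324%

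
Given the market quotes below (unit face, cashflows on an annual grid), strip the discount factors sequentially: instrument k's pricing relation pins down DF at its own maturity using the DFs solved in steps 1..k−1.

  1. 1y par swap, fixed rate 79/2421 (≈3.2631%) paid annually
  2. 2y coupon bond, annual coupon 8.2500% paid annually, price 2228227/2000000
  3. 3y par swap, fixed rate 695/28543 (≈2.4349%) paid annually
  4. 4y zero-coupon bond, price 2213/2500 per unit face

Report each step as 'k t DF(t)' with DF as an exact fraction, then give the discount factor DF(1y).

1 1 2421/2500
2 2 4777/5000
3 3 1861/2000
4 4 2213/2500
DF(1y) = 2421/2500 ≈ 0.968400

step 1 [1y] swap r/1=79/2421: DF=(1 − 79/2421·(0))/(1+79/2421) = 2421/2500 ≈ 0.968400
step 2 [2y] bond c/1=33/400: DF=(2228227/2000000 − 33/400·(0.968400))/(1+33/400) = 4777/5000 ≈ 0.955400
step 3 [3y] swap r/1=695/28543: DF=(1 − 695/28543·(0.968400+0.955400))/(1+695/28543) = 1861/2000 ≈ 0.930500
step 4 [4y] zero: DF = P = 2213/2500 ≈ 0.885200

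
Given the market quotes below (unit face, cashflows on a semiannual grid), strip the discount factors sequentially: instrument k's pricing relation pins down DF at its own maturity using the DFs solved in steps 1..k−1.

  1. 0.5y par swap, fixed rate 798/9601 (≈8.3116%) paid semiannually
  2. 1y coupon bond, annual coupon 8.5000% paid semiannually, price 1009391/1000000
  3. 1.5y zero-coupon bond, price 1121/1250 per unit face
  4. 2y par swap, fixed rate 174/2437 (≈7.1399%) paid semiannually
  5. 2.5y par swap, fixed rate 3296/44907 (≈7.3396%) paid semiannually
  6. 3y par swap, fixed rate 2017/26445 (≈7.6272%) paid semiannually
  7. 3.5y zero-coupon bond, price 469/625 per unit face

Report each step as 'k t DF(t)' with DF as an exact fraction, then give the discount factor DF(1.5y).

step 1 [0.5y] swap r/2=399/9601: DF=(1 − 399/9601·(0))/(1+399/9601) = 9601/10000 ≈ 0.960100
step 2 [1y] bond c/2=17/400: DF=(1009391/1000000 − 17/400·(0.960100))/(1+17/400) = 9291/10000 ≈ 0.929100
step 3 [1.5y] zero: DF = P = 1121/1250 ≈ 0.896800
step 4 [2y] swap r/2=87/2437: DF=(1 − 87/2437·(0.960100+0.929100+0.896800))/(1+87/2437) = 1739/2000 ≈ 0.869500
step 5 [2.5y] swap r/2=1648/44907: DF=(1 − 1648/44907·(0.960100+0.929100+0.896800+0.869500))/(1+1648/44907) = 522/625 ≈ 0.835200
step 6 [3y] swap r/2=2017/52890: DF=(1 − 2017/52890·(0.960100+0.929100+0.896800+0.869500+0.835200))/(1+2017/52890) = 7983/10000 ≈ 0.798300
step 7 [3.5y] zero: DF = P = 469/625 ≈ 0.750400

1 1/2 9601/10000
2 1 9291/10000
3 3/2 1121/1250
4 2 1739/2000
5 5/2 522/625
6 3 7983/10000
7 7/2 469/625
DF(1.5y) = 1121/1250 ≈ 0.896800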